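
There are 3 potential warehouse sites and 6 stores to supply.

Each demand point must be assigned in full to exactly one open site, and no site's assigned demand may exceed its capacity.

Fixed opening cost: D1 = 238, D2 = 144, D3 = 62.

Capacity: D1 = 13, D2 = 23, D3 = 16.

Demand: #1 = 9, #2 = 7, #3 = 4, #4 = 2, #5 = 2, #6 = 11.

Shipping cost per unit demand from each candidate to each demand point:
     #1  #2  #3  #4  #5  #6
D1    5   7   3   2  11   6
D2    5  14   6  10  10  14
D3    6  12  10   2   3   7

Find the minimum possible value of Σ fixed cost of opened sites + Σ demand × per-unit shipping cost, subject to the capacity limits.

460

Open {D2, D3}; cheapest assignment that respects the capacities:
  D2 (cap 23, load 20): #1, #2, #3 — cost 9×5 + 7×14 + 4×6 = 167
  D3 (cap 16, load 15): #4, #5, #6 — cost 2×2 + 2×3 + 11×7 = 87
  Shipping 254, fixed 206 → total 460.
  Any other capacity-feasible assignment to {D2, D3} ships for at least 254.
Compare {D1, D2, D3}: its best feasible assignment gives total 637.
Compare {D1, D2}: its best feasible assignment gives total 639.
Every other set of open sites that can feasibly serve all demand totals ≥ 637 even under its best assignment. Minimum: 460.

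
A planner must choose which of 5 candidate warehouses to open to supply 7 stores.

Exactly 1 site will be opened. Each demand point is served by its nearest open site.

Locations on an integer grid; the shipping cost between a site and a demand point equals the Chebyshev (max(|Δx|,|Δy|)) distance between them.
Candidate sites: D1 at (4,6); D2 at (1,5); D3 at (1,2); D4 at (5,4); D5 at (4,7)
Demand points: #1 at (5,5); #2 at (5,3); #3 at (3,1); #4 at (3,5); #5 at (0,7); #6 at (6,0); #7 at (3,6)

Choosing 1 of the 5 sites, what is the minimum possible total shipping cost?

Open {D4}.
  #1→D4 1, #2→D4 1, #3→D4 3, #4→D4 2, #5→D4 5, #6→D4 4, #7→D4 2  ⇒ total 18.
Compare {D1}: total 21.
Compare {D2}: total 23.
No size-1 selection does better; minimum is 18.

18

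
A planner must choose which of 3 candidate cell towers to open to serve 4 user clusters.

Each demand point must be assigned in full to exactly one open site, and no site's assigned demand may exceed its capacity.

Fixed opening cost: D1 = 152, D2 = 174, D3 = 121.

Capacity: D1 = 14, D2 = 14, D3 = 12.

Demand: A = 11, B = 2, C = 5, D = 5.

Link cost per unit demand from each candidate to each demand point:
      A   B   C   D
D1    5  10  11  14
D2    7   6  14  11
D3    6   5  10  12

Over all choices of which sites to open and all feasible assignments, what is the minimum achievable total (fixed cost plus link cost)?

448

Open {D1, D3}; cheapest assignment that respects the capacities:
  D1 (cap 14, load 11): A — cost 11×5 = 55
  D3 (cap 12, load 12): B, C, D — cost 2×5 + 5×10 + 5×12 = 120
  Shipping 175, fixed 273 → total 448.
  Any other capacity-feasible assignment to {D1, D3} ships for at least 175.
Compare {D2, D3}: its best feasible assignment gives total 492.
Compare {D1, D2}: its best feasible assignment gives total 518.
Every other set of open sites that can feasibly serve all demand totals ≥ 492 even under its best assignment. Minimum: 448.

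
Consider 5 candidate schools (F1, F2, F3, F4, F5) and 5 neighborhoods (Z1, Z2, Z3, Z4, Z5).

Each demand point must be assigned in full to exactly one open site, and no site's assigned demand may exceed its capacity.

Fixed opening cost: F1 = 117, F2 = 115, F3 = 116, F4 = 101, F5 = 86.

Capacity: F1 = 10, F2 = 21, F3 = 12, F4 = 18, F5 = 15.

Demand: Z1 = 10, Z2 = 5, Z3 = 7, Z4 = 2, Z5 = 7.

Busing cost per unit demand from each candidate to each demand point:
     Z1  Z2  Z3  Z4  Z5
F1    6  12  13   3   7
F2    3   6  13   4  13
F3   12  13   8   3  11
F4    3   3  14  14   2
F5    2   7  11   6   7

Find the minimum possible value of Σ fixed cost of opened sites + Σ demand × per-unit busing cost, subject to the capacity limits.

Open {F4, F5}; cheapest assignment that respects the capacities:
  F4 (cap 18, load 17): Z1, Z5 — cost 10×3 + 7×2 = 44
  F5 (cap 15, load 14): Z2, Z3, Z4 — cost 5×7 + 7×11 + 2×6 = 124
  Shipping 168, fixed 187 → total 355.
  Any other capacity-feasible assignment to {F4, F5} ships for at least 168.
Compare {F2, F4}: its best feasible assignment gives total 374.
Compare {F2, F5}: its best feasible assignment gives total 395.
Every other set of open sites that can feasibly serve all demand totals ≥ 374 even under its best assignment. Minimum: 355.

355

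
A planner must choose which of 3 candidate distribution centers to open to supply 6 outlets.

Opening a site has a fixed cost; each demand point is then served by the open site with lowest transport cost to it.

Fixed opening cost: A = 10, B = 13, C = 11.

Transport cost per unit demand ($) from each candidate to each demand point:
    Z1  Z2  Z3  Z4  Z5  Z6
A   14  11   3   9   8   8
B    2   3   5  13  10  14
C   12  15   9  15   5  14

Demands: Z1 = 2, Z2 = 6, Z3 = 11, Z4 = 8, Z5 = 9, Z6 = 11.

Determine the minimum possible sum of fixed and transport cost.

Open {A, B, C}: assign each demand point to its cheapest open site.
  Z1→B 2×2=4, Z2→B 6×3=18, Z3→A 11×3=33, Z4→A 8×9=72, Z5→C 9×5=45, Z6→A 11×8=88
  transport cost 260, fixed 34 → total 294.
Compare {A, B}: transport cost 287 + fixed 23 = 310.
Compare {A, C}: transport cost 328 + fixed 21 = 349.
Compare {A}: transport cost 359 + fixed 10 = 369.
All other subsets cost ≥ 310. Minimum total cost: 294.

294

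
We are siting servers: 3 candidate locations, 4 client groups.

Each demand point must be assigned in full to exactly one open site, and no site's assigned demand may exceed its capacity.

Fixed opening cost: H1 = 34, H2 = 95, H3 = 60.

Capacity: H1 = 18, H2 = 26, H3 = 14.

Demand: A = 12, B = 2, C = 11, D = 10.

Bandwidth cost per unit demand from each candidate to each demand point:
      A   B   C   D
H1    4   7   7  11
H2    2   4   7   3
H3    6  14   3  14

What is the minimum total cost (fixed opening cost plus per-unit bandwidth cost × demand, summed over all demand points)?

Open {H2, H3}; cheapest assignment that respects the capacities:
  H2 (cap 26, load 24): A, B, D — cost 12×2 + 2×4 + 10×3 = 62
  H3 (cap 14, load 11): C — cost 11×3 = 33
  Shipping 95, fixed 155 → total 250.
  Any other capacity-feasible assignment to {H2, H3} ships for at least 95.
Compare {H1, H2}: its best feasible assignment gives total 268.
Compare {H1, H2, H3}: its best feasible assignment gives total 284.
Every other set of open sites that can feasibly serve all demand totals ≥ 268 even under its best assignment. Minimum: 250.

250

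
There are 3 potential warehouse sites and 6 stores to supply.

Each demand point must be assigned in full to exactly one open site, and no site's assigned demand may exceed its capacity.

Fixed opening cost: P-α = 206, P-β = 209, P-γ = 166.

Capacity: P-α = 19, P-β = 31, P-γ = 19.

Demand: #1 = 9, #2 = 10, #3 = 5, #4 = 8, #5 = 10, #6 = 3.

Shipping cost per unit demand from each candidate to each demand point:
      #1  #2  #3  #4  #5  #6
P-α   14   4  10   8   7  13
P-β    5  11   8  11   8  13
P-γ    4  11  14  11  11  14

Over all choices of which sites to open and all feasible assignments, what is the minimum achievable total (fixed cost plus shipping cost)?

723

Open {P-α, P-β}; cheapest assignment that respects the capacities:
  P-α (cap 19, load 18): #2, #4 — cost 10×4 + 8×8 = 104
  P-β (cap 31, load 27): #1, #3, #5, #6 — cost 9×5 + 5×8 + 10×8 + 3×13 = 204
  Shipping 308, fixed 415 → total 723.
  Any other capacity-feasible assignment to {P-α, P-β} ships for at least 308.
Compare {P-β, P-γ}: its best feasible assignment gives total 768.
Compare {P-α, P-β, P-γ}: its best feasible assignment gives total 880.
Every other set of open sites that can feasibly serve all demand totals ≥ 768 even under its best assignment. Minimum: 723.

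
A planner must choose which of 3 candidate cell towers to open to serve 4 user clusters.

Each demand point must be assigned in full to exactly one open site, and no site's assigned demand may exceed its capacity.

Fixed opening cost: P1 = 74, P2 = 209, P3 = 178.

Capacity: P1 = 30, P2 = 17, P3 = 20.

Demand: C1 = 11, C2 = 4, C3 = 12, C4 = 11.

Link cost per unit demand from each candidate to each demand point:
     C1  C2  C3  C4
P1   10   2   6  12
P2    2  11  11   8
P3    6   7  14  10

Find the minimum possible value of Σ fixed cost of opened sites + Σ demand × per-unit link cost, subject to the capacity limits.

Open {P1, P2}; cheapest assignment that respects the capacities:
  P1 (cap 30, load 27): C2, C3, C4 — cost 4×2 + 12×6 + 11×12 = 212
  P2 (cap 17, load 11): C1 — cost 11×2 = 22
  Shipping 234, fixed 283 → total 517.
  Any other capacity-feasible assignment to {P1, P2} ships for at least 234.
Compare {P1, P3}: its best feasible assignment gives total 530.
Compare {P1, P2, P3}: its best feasible assignment gives total 673.
Every other set of open sites that can feasibly serve all demand totals ≥ 530 even under its best assignment. Minimum: 517.

517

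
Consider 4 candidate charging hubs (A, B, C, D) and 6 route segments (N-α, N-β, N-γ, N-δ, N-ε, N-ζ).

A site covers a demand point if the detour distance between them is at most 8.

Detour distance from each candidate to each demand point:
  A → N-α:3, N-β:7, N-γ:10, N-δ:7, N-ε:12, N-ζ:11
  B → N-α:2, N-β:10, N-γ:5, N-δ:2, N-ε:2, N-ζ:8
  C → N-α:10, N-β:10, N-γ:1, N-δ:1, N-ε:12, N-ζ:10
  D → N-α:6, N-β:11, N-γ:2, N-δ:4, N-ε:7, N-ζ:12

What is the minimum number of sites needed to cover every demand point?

2

Coverage sets (demand points within 8 of each site):
  A: {N-α, N-β, N-δ}
  B: {N-α, N-γ, N-δ, N-ε, N-ζ}
  C: {N-γ, N-δ}
  D: {N-α, N-γ, N-δ, N-ε}
No single site covers all 6 demand points.
But {A, B} covers everything, so the minimum is 2.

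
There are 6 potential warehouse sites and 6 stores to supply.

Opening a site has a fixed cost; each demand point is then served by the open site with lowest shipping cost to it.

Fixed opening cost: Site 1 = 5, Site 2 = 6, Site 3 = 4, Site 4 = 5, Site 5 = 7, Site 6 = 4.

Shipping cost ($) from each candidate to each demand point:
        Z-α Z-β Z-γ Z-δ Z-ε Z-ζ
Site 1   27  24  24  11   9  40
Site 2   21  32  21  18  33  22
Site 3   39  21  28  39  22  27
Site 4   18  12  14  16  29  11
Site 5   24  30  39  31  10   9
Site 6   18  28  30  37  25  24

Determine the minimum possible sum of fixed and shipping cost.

Open {Site 1, Site 4}: assign each demand point to its cheapest open site.
  Z-α→Site 4 18, Z-β→Site 4 12, Z-γ→Site 4 14, Z-δ→Site 1 11, Z-ε→Site 1 9, Z-ζ→Site 4 11
  shipping cost 75, fixed 10 → total 85.
Compare {Site 1, Site 3, Site 4}: shipping cost 75 + fixed 14 = 89.
Compare {Site 1, Site 4, Site 6}: shipping cost 75 + fixed 14 = 89.
Compare {Site 1, Site 4, Site 5}: shipping cost 73 + fixed 17 = 90.
All other subsets cost ≥ 89. Minimum total cost: 85.

85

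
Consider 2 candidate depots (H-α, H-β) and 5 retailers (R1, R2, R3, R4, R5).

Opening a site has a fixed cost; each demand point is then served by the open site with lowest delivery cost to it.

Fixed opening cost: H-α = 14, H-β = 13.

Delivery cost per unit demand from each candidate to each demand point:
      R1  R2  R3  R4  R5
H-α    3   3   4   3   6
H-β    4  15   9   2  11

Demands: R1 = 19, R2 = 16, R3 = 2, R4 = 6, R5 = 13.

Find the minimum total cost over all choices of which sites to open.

223

Open {H-α}: assign each demand point to its cheapest open site.
  R1→H-α 19×3=57, R2→H-α 16×3=48, R3→H-α 2×4=8, R4→H-α 6×3=18, R5→H-α 13×6=78
  delivery cost 209, fixed 14 → total 223.
Compare {H-α, H-β}: delivery cost 203 + fixed 27 = 230.
Compare {H-β}: delivery cost 489 + fixed 13 = 502.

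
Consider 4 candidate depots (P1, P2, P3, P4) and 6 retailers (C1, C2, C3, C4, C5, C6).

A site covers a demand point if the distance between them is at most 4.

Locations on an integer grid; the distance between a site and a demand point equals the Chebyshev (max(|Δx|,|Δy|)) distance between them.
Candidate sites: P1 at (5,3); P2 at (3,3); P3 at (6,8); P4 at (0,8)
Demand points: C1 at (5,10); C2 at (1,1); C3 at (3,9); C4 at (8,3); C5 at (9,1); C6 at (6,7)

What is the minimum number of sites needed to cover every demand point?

Coverage sets (demand points within 4 of each site):
  P1: {C2, C4, C5, C6}
  P2: {C2, C6}
  P3: {C1, C3, C6}
  P4: {C3}
No single site covers all 6 demand points.
But {P1, P3} covers everything, so the minimum is 2.

2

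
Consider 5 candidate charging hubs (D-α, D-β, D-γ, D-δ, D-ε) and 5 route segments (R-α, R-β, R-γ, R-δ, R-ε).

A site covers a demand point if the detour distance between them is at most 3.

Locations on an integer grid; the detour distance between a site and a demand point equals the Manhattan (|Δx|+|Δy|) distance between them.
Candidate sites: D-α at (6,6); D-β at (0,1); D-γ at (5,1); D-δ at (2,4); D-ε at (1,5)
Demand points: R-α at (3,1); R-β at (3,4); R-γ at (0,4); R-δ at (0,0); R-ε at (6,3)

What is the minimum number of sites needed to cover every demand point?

Coverage sets (demand points within 3 of each site):
  D-α: {R-ε}
  D-β: {R-α, R-γ, R-δ}
  D-γ: {R-α, R-ε}
  D-δ: {R-β, R-γ}
  D-ε: {R-β, R-γ}
No 2 sites suffice: every size-2 union leaves at least one demand point uncovered.
But {D-α, D-β, D-δ} covers everything, so the minimum is 3.

3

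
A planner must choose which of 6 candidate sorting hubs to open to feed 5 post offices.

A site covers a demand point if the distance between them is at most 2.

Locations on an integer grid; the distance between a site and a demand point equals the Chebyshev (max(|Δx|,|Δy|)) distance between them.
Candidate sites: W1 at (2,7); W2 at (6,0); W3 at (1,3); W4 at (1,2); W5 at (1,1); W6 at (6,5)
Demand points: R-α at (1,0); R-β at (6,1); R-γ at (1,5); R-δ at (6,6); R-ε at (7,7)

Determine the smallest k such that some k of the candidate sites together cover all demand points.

4

Coverage sets (demand points within 2 of each site):
  W1: {R-γ}
  W2: {R-β}
  W3: {R-γ}
  W4: {R-α}
  W5: {R-α}
  W6: {R-δ, R-ε}
No 3 sites suffice: every size-3 union leaves at least one demand point uncovered.
But {W1, W2, W4, W6} covers everything, so the minimum is 4.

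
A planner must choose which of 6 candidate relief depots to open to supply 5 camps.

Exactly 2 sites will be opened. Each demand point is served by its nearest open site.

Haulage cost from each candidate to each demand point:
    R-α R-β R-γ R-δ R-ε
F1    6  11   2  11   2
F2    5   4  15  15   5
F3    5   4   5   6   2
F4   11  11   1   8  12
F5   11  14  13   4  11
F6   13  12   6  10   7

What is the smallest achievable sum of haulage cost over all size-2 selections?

18

Open {F3, F4}.
  R-α→F3 5, R-β→F3 4, R-γ→F4 1, R-δ→F3 6, R-ε→F3 2  ⇒ total 18.
Compare {F1, F3}: total 19.
Compare {F3, F5}: total 20.
No size-2 selection does better; minimum is 18.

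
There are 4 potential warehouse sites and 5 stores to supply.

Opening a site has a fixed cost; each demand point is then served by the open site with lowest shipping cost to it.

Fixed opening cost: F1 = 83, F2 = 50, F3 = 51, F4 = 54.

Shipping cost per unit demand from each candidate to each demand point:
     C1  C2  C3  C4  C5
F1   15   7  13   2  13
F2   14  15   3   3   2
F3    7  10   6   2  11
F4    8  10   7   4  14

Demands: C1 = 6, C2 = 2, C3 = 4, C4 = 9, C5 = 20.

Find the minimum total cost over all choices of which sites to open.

233

Open {F2, F3}: assign each demand point to its cheapest open site.
  C1→F3 6×7=42, C2→F3 2×10=20, C3→F2 4×3=12, C4→F3 9×2=18, C5→F2 20×2=40
  shipping cost 132, fixed 101 → total 233.
Compare {F2}: shipping cost 193 + fixed 50 = 243.
Compare {F2, F4}: shipping cost 147 + fixed 104 = 251.
Compare {F2, F3, F4}: shipping cost 132 + fixed 155 = 287.
All other subsets cost ≥ 243. Minimum total cost: 233.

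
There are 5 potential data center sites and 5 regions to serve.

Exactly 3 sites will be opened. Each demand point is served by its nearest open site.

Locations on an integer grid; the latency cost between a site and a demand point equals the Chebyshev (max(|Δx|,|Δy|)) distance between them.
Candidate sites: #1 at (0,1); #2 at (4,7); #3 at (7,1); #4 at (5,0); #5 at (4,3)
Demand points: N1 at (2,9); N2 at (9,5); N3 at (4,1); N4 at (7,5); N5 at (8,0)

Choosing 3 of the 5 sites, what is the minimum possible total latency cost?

11

Open {#2, #3, #4}.
  N1→#2 2, N2→#3 4, N3→#4 1, N4→#2 3, N5→#3 1  ⇒ total 11.
Compare {#2, #3, #5}: total 12.
Compare {#1, #2, #3}: total 13.
No size-3 selection does better; minimum is 11.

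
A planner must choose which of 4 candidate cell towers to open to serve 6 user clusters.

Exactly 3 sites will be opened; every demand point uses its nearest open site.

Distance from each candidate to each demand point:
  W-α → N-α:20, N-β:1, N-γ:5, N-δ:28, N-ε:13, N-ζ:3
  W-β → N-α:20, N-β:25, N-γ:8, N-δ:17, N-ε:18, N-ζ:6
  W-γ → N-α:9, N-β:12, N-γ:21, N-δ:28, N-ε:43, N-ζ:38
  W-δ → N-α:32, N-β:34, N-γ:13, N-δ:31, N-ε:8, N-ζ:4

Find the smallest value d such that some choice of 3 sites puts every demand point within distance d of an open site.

17

Open {W-α, W-β, W-γ}.
  Farthest demand point is N-δ at distance 17 (to W-β); all others are ≤ 17.
With {W-β, W-γ, W-δ} the worst case is 17.
With {W-α, W-β, W-δ} the worst case is 20.
No size-3 selection achieves below 17.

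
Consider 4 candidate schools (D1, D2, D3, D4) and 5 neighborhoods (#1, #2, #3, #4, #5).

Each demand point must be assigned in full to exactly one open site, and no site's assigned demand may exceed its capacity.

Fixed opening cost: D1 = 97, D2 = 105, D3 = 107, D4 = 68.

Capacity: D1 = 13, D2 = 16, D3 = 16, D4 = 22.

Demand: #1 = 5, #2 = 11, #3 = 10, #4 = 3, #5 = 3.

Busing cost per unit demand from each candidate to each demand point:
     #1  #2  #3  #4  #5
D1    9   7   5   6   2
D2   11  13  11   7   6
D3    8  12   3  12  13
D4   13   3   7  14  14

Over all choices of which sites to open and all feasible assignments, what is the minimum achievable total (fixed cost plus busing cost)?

Open {D1, D4}; cheapest assignment that respects the capacities:
  D1 (cap 13, load 11): #1, #4, #5 — cost 5×9 + 3×6 + 3×2 = 69
  D4 (cap 22, load 21): #2, #3 — cost 11×3 + 10×7 = 103
  Shipping 172, fixed 165 → total 337.
  Any other capacity-feasible assignment to {D1, D4} ships for at least 172.
Compare {D3, D4}: its best feasible assignment gives total 362.
Compare {D2, D4}: its best feasible assignment gives total 370.
Every other set of open sites that can feasibly serve all demand totals ≥ 362 even under its best assignment. Minimum: 337.

337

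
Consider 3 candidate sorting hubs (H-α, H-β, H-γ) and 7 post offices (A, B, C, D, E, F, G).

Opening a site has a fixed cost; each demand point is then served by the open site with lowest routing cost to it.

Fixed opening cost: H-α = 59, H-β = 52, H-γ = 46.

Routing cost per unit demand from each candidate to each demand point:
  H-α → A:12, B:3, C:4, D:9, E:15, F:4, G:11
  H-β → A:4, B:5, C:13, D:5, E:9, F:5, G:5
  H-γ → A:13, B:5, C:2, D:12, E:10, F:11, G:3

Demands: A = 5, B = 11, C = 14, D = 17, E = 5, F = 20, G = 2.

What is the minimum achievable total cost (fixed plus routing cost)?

Open {H-β, H-γ}: assign each demand point to its cheapest open site.
  A→H-β 5×4=20, B→H-β 11×5=55, C→H-γ 14×2=28, D→H-β 17×5=85, E→H-β 5×9=45, F→H-β 20×5=100, G→H-γ 2×3=6
  routing cost 339, fixed 98 → total 437.
Compare {H-α, H-β}: routing cost 329 + fixed 111 = 440.
Compare {H-α, H-β, H-γ}: routing cost 297 + fixed 157 = 454.
Compare {H-α, H-γ}: routing cost 410 + fixed 105 = 515.
All other subsets cost ≥ 440. Minimum total cost: 437.

437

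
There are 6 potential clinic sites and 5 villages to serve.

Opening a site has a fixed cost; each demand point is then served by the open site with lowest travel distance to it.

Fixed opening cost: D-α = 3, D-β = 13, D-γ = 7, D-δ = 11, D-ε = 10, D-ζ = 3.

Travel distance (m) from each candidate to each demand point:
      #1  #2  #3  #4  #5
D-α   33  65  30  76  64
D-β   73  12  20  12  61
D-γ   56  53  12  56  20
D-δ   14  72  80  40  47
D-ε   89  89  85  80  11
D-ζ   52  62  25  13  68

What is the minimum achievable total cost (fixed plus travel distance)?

101

Open {D-β, D-γ, D-δ}: assign each demand point to its cheapest open site.
  #1→D-δ 14, #2→D-β 12, #3→D-γ 12, #4→D-β 12, #5→D-γ 20
  travel distance 70, fixed 31 → total 101.
Compare {D-β, D-γ, D-δ, D-ε}: travel distance 61 + fixed 41 = 102.
Compare {D-β, D-δ, D-ε}: travel distance 69 + fixed 34 = 103.
Compare {D-α, D-β, D-γ, D-δ}: travel distance 70 + fixed 34 = 104.
All other subsets cost ≥ 102. Minimum total cost: 101.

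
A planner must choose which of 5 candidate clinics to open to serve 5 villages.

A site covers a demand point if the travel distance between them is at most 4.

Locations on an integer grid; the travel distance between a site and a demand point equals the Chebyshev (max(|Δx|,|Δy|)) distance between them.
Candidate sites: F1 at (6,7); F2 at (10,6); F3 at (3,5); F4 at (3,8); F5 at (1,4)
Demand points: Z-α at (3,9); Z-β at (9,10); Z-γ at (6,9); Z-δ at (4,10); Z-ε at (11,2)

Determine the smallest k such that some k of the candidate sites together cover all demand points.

Coverage sets (demand points within 4 of each site):
  F1: {Z-α, Z-β, Z-γ, Z-δ}
  F2: {Z-β, Z-γ, Z-ε}
  F3: {Z-α, Z-γ}
  F4: {Z-α, Z-γ, Z-δ}
  F5: {}
No single site covers all 5 demand points.
But {F1, F2} covers everything, so the minimum is 2.

2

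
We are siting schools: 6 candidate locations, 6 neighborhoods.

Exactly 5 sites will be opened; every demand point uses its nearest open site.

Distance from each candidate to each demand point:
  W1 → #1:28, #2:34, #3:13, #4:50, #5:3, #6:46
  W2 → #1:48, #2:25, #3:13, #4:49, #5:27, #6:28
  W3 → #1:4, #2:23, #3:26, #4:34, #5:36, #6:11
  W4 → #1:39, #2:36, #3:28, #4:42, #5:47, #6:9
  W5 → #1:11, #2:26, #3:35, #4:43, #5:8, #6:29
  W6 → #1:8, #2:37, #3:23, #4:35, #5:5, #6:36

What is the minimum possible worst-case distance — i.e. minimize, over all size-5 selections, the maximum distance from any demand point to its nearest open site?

34

Open {W1, W2, W3, W4, W5}.
  Farthest demand point is #4 at distance 34 (to W3); all others are ≤ 34.
With {W1, W2, W3, W4, W6} the worst case is 34.
With {W1, W2, W3, W5, W6} the worst case is 34.
No size-5 selection achieves below 34.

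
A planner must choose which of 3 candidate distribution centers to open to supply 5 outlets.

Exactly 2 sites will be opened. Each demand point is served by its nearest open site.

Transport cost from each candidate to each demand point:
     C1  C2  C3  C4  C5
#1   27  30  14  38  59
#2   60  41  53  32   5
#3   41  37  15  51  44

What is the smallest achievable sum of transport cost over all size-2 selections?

Open {#1, #2}.
  C1→#1 27, C2→#1 30, C3→#1 14, C4→#2 32, C5→#2 5  ⇒ total 108.
Compare {#2, #3}: total 130.
Compare {#1, #3}: total 153.

108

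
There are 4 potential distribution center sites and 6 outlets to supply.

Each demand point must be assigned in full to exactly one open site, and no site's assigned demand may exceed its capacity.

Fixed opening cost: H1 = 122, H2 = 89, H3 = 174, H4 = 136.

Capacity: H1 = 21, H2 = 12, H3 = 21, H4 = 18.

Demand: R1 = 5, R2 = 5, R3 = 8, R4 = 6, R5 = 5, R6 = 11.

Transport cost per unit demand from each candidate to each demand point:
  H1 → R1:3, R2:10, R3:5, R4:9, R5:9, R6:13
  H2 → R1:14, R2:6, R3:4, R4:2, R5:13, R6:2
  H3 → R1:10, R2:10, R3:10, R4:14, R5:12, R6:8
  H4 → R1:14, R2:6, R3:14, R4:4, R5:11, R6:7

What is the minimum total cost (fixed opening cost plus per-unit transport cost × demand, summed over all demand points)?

523

Open {H1, H2, H4}; cheapest assignment that respects the capacities:
  H1 (cap 21, load 18): R1, R3, R5 — cost 5×3 + 8×5 + 5×9 = 100
  H2 (cap 12, load 11): R6 — cost 11×2 = 22
  H4 (cap 18, load 11): R2, R4 — cost 5×6 + 6×4 = 54
  Shipping 176, fixed 347 → total 523.
  Any other capacity-feasible assignment to {H1, H2, H4} ships for at least 176.
Compare {H1, H3}: its best feasible assignment gives total 603.
Compare {H1, H2, H3}: its best feasible assignment gives total 615.
Every other set of open sites that can feasibly serve all demand totals ≥ 603 even under its best assignment. Minimum: 523.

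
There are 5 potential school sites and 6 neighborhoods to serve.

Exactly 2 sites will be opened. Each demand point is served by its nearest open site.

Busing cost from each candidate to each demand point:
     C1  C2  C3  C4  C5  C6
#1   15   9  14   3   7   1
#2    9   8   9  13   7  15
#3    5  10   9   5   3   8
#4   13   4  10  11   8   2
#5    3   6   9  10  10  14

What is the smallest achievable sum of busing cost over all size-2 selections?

28

Open {#3, #4}.
  C1→#3 5, C2→#4 4, C3→#3 9, C4→#3 5, C5→#3 3, C6→#4 2  ⇒ total 28.
Compare {#1, #5}: total 29.
Compare {#1, #3}: total 30.
No size-2 selection does better; minimum is 28.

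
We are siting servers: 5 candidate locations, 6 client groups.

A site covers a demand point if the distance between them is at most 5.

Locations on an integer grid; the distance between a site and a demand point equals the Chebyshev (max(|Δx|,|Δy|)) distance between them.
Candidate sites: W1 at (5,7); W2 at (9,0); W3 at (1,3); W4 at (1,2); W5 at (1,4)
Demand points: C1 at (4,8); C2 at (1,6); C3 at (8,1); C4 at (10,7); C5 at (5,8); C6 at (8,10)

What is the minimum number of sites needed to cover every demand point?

Coverage sets (demand points within 5 of each site):
  W1: {C1, C2, C4, C5, C6}
  W2: {C3}
  W3: {C1, C2, C5}
  W4: {C2}
  W5: {C1, C2, C5}
No single site covers all 6 demand points.
But {W1, W2} covers everything, so the minimum is 2.

2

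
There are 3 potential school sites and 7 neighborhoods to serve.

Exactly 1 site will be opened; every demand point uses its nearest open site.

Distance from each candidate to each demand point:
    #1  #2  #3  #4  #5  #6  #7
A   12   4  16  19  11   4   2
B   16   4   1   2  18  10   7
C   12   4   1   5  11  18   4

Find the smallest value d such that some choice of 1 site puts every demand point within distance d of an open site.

18

Open {B}.
  Farthest demand point is #5 at distance 18 (to B); all others are ≤ 18.
With {C} the worst case is 18.
With {A} the worst case is 19.
No size-1 selection achieves below 18.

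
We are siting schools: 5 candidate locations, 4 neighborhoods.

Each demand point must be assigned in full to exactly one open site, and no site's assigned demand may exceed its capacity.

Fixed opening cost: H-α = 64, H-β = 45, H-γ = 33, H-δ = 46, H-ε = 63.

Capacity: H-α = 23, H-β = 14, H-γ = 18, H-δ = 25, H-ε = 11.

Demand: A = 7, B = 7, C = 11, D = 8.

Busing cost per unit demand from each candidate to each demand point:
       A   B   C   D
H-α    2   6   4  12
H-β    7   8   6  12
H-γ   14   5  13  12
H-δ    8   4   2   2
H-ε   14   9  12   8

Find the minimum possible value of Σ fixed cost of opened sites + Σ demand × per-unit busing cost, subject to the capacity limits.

Open {H-α, H-δ}; cheapest assignment that respects the capacities:
  H-α (cap 23, load 14): A, B — cost 7×2 + 7×6 = 56
  H-δ (cap 25, load 19): C, D — cost 11×2 + 8×2 = 38
  Shipping 94, fixed 110 → total 204.
  Any other capacity-feasible assignment to {H-α, H-δ} ships for at least 94.
Compare {H-α, H-γ, H-δ}: its best feasible assignment gives total 230.
Compare {H-β, H-δ}: its best feasible assignment gives total 234.
Every other set of open sites that can feasibly serve all demand totals ≥ 230 even under its best assignment. Minimum: 204.

204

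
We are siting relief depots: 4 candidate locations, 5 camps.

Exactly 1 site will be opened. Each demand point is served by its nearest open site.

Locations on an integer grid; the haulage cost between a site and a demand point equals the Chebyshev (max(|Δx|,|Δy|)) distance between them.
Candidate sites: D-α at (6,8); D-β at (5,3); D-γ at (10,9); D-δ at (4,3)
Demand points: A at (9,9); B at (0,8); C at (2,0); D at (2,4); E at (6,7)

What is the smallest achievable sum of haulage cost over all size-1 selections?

Open {D-δ}.
  A→D-δ 6, B→D-δ 5, C→D-δ 3, D→D-δ 2, E→D-δ 4  ⇒ total 20.
Compare {D-β}: total 21.
Compare {D-α}: total 22.
No size-1 selection does better; minimum is 20.

20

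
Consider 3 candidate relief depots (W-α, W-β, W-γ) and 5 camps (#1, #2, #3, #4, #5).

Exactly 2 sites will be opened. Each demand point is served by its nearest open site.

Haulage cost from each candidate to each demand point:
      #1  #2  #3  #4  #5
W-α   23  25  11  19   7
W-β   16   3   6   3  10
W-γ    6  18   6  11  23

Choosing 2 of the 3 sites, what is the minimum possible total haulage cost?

Open {W-β, W-γ}.
  #1→W-γ 6, #2→W-β 3, #3→W-β 6, #4→W-β 3, #5→W-β 10  ⇒ total 28.
Compare {W-α, W-β}: total 35.
Compare {W-α, W-γ}: total 48.

28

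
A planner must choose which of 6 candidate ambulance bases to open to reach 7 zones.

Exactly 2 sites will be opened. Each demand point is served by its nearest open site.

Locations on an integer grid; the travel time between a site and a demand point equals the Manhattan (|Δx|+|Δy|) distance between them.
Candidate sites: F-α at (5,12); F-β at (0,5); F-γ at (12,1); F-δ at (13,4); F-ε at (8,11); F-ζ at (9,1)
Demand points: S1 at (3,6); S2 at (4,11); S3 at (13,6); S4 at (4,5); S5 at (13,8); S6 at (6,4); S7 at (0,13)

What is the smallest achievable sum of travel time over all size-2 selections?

37

Open {F-α, F-δ}.
  S1→F-α 8, S2→F-α 2, S3→F-δ 2, S4→F-α 8, S5→F-δ 4, S6→F-δ 7, S7→F-α 6  ⇒ total 37.
Compare {F-β, F-δ}: total 39.
Compare {F-β, F-ε}: total 45.
No size-2 selection does better; minimum is 37.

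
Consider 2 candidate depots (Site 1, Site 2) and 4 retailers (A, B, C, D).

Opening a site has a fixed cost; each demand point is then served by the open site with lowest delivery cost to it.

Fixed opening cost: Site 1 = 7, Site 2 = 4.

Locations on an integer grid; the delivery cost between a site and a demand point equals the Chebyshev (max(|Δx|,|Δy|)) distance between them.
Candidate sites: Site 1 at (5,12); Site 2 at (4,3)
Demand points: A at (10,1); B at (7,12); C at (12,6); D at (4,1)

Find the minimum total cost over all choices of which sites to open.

28

Open {Site 1, Site 2}: assign each demand point to its cheapest open site.
  A→Site 2 6, B→Site 1 2, C→Site 1 7, D→Site 2 2
  delivery cost 17, fixed 11 → total 28.
Compare {Site 2}: delivery cost 25 + fixed 4 = 29.
Compare {Site 1}: delivery cost 31 + fixed 7 = 38.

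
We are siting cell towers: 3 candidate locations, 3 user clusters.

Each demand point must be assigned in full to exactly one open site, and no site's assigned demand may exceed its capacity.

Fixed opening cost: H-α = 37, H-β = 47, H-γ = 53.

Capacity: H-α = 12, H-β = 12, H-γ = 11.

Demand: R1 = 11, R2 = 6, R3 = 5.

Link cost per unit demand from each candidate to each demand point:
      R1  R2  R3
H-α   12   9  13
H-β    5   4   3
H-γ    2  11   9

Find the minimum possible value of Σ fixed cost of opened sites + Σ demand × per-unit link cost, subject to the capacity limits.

161

Open {H-β, H-γ}; cheapest assignment that respects the capacities:
  H-β (cap 12, load 11): R2, R3 — cost 6×4 + 5×3 = 39
  H-γ (cap 11, load 11): R1 — cost 11×2 = 22
  Shipping 61, fixed 100 → total 161.
  Any other capacity-feasible assignment to {H-β, H-γ} ships for at least 61.
Compare {H-α, H-β, H-γ}: its best feasible assignment gives total 198.
Compare {H-α, H-γ}: its best feasible assignment gives total 231.
Every other set of open sites that can feasibly serve all demand totals ≥ 198 even under its best assignment. Minimum: 161.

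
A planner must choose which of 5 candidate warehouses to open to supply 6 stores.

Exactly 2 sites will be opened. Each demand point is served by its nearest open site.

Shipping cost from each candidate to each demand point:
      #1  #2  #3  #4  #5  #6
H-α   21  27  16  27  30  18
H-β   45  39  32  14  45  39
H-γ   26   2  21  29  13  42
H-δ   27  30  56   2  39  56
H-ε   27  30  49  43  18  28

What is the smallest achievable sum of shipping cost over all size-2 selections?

Open {H-α, H-γ}.
  #1→H-α 21, #2→H-γ 2, #3→H-α 16, #4→H-α 27, #5→H-γ 13, #6→H-α 18  ⇒ total 97.
Compare {H-γ, H-δ}: total 106.
Compare {H-α, H-δ}: total 114.
No size-2 selection does better; minimum is 97.

97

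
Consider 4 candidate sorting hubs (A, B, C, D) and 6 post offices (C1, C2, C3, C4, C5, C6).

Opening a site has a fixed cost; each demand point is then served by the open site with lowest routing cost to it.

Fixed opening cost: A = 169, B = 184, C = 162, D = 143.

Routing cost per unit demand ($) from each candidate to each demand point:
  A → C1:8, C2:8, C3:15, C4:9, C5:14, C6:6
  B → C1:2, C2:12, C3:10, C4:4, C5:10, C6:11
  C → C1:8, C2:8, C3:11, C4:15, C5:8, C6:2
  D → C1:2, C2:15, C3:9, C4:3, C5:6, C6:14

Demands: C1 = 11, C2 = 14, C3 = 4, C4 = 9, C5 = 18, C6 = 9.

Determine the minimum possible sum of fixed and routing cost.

Open {C, D}: assign each demand point to its cheapest open site.
  C1→D 11×2=22, C2→C 14×8=112, C3→D 4×9=36, C4→D 9×3=27, C5→D 18×6=108, C6→C 9×2=18
  routing cost 323, fixed 305 → total 628.
Compare {A, D}: routing cost 359 + fixed 312 = 671.
Compare {D}: routing cost 529 + fixed 143 = 672.
Compare {C}: routing cost 541 + fixed 162 = 703.
All other subsets cost ≥ 671. Minimum total cost: 628.

628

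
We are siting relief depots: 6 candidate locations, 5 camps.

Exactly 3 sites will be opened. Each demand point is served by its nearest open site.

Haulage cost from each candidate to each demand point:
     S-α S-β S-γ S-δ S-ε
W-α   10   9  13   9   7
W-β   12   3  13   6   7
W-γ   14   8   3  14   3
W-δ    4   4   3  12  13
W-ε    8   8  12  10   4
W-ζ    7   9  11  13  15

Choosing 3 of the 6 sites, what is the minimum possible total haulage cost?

19

Open {W-β, W-γ, W-δ}.
  S-α→W-δ 4, S-β→W-β 3, S-γ→W-γ 3, S-δ→W-β 6, S-ε→W-γ 3  ⇒ total 19.
Compare {W-β, W-δ, W-ε}: total 20.
Compare {W-β, W-γ, W-ζ}: total 22.
No size-3 selection does better; minimum is 19.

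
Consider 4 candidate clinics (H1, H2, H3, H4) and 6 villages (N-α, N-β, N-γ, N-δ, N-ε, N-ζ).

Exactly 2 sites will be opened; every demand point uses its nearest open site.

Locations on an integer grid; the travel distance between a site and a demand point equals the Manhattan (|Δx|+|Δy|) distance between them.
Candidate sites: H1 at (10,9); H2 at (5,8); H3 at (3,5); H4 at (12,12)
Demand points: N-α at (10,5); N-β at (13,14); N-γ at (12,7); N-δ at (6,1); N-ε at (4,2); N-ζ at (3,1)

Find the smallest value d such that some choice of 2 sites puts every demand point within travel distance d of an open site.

7

Open {H3, H4}.
  Farthest demand point is N-α at travel distance 7 (to H3); all others are ≤ 7.
With {H1, H3} the worst case is 8.
With {H1, H2} the worst case is 9.
No size-2 selection achieves below 7.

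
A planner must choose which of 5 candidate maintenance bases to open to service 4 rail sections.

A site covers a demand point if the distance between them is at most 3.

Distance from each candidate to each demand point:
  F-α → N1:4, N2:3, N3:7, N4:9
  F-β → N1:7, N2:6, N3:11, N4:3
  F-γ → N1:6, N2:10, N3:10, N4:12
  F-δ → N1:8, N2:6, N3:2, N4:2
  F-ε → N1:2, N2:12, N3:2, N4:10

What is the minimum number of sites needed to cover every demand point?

Coverage sets (demand points within 3 of each site):
  F-α: {N2}
  F-β: {N4}
  F-γ: {}
  F-δ: {N3, N4}
  F-ε: {N1, N3}
No 2 sites suffice: every size-2 union leaves at least one demand point uncovered.
But {F-α, F-β, F-ε} covers everything, so the minimum is 3.

3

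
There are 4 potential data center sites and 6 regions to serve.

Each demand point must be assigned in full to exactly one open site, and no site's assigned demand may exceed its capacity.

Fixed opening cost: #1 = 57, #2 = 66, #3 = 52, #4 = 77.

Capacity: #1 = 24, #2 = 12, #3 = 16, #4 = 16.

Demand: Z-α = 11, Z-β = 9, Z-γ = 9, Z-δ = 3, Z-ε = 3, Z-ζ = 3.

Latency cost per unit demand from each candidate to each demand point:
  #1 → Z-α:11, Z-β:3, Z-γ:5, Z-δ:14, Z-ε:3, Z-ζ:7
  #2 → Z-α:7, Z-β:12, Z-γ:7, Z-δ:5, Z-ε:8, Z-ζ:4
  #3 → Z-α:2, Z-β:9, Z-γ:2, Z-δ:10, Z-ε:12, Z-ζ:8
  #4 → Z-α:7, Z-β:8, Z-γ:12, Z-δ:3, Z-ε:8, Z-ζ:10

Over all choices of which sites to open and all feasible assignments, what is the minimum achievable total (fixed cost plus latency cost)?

263

Open {#1, #3}; cheapest assignment that respects the capacities:
  #1 (cap 24, load 24): Z-β, Z-γ, Z-ε, Z-ζ — cost 9×3 + 9×5 + 3×3 + 3×7 = 102
  #3 (cap 16, load 14): Z-α, Z-δ — cost 11×2 + 3×10 = 52
  Shipping 154, fixed 109 → total 263.
  Any other capacity-feasible assignment to {#1, #3} ships for at least 154.
Compare {#1, #2, #3}: its best feasible assignment gives total 305.
Compare {#1, #3, #4}: its best feasible assignment gives total 319.
Every other set of open sites that can feasibly serve all demand totals ≥ 305 even under its best assignment. Minimum: 263.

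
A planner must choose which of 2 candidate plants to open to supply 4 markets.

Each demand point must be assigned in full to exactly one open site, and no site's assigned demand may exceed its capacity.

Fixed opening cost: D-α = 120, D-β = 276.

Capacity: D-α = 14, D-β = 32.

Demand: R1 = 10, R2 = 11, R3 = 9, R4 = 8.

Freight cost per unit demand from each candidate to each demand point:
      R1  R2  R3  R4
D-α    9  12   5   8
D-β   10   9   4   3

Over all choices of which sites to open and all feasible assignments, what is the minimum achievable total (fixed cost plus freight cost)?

Open {D-α, D-β}; cheapest assignment that respects the capacities:
  D-α (cap 14, load 10): R1 — cost 10×9 = 90
  D-β (cap 32, load 28): R2, R3, R4 — cost 11×9 + 9×4 + 8×3 = 159
  Shipping 249, fixed 396 → total 645.
  Any other capacity-feasible assignment to {D-α, D-β} ships for at least 249.
Total demand is 38 and no other set of sites has combined capacity ≥ 38, so {D-α, D-β} is the only feasible choice of open sites. Minimum: 645.

645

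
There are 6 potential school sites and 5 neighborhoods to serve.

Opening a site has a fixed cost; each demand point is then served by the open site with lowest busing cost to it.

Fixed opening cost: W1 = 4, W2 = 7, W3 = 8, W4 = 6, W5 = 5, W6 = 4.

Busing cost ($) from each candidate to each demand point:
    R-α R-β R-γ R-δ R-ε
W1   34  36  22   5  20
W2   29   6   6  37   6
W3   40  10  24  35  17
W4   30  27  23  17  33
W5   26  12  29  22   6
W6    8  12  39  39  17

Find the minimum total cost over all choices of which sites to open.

46

Open {W1, W2, W6}: assign each demand point to its cheapest open site.
  R-α→W6 8, R-β→W2 6, R-γ→W2 6, R-δ→W1 5, R-ε→W2 6
  busing cost 31, fixed 15 → total 46.
Compare {W1, W2, W5, W6}: busing cost 31 + fixed 20 = 51.
Compare {W1, W2, W4, W6}: busing cost 31 + fixed 21 = 52.
Compare {W1, W2, W3, W6}: busing cost 31 + fixed 23 = 54.
All other subsets cost ≥ 51. Minimum total cost: 46.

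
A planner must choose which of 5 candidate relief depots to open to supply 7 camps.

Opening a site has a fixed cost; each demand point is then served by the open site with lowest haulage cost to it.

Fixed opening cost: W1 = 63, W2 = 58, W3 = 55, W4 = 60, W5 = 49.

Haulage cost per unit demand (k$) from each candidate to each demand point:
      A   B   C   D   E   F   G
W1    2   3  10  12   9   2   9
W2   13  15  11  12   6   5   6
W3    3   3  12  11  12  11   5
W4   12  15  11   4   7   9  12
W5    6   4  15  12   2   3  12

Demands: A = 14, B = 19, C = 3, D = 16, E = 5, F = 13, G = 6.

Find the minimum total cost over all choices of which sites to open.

417

Open {W1, W4}: assign each demand point to its cheapest open site.
  A→W1 14×2=28, B→W1 19×3=57, C→W1 3×10=30, D→W4 16×4=64, E→W4 5×7=35, F→W1 13×2=26, G→W1 6×9=54
  haulage cost 294, fixed 123 → total 417.
Compare {W3, W4, W5}: haulage cost 275 + fixed 164 = 439.
Compare {W1, W4, W5}: haulage cost 269 + fixed 172 = 441.
Compare {W1, W3, W4}: haulage cost 270 + fixed 178 = 448.
All other subsets cost ≥ 439. Minimum total cost: 417.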